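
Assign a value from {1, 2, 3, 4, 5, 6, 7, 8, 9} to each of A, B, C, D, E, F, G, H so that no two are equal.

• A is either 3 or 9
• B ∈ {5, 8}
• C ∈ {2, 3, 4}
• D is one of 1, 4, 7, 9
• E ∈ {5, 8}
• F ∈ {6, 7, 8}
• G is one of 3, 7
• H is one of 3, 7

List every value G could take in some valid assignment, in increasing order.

B and E between them cover only {5, 8} — a naked pair. Remove those values from F.
G and H share exactly the 2 values {3, 7}; by pigeonhole those values go to them, so strike 3, 7 from A, C, D, F.
A must be 9 (only option left). So D can't be 9.
F's domain is down to {6}, so F = 6.
No further eliminations apply; G can still be any of 3, 7.

3, 7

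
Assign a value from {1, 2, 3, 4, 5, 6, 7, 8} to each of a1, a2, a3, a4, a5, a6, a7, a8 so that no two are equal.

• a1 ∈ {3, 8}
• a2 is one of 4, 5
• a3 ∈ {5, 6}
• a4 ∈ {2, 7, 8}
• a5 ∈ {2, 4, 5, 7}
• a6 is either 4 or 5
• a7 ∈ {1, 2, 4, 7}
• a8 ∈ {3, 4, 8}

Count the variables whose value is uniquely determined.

Among the 8 variables, 1 fits only a7 (and all 8 values in {1, 2, 3, 4, 5, 6, 7, 8} must be used), so a7 = 1.
The 7 still-open variables together cover exactly {2, 3, 4, 5, 6, 7, 8} — 7 values for 7 variables — and 6 appears only in a3's list, so a3 = 6.
a2 and a6 share exactly the 2 values {4, 5}; by pigeonhole those values go to them, so strike 4, 5 from a5, a8.
The 2 variables a1 and a8 are confined to {3, 8}, which locks those values in; drop them from a4.
Determined: a3=6, a7=1. The other variables each still have more than one consistent value. That makes 2.

2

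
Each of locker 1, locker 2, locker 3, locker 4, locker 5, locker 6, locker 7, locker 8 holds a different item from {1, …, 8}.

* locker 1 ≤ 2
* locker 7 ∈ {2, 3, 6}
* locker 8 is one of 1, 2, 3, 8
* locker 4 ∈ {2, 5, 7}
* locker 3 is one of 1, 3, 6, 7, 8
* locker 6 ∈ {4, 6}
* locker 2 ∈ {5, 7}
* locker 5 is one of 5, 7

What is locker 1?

The 8 variables together cover exactly {1, 2, 3, 4, 5, 6, 7, 8} — 8 values for 8 variables — and 4 appears only in locker 6's list, so locker 6 = 4.
locker 2 and locker 5 share exactly the 2 values {5, 7}; by pigeonhole those values go to them, so strike 5, 7 from locker 3, locker 4.
locker 4's domain is down to {2}, so locker 4 = 2. So locker 1, locker 7, locker 8 can't be 2.
So locker 1 = 1.

1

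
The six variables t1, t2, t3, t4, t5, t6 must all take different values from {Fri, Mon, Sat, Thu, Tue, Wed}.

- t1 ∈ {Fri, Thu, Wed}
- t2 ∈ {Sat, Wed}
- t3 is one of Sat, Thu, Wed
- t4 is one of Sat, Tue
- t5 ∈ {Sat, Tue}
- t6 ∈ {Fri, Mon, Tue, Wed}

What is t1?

The 6 variables draw from only 6 values {Fri, Mon, Sat, Thu, Tue, Wed}, so each is used; only t6 can be Mon, hence t6 = Mon.
Among the 5 still-open variables, Fri fits only t1 (and all 5 values in {Fri, Sat, Thu, Tue, Wed} must be used), so t1 = Fri.

Fri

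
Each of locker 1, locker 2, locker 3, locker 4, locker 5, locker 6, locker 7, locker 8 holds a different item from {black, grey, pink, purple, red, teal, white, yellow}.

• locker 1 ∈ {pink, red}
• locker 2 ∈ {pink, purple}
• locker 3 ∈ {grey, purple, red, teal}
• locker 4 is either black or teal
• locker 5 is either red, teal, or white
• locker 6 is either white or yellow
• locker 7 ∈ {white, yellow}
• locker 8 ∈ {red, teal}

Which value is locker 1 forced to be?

pink

Among the 8 variables, black fits only locker 4 (and all 8 values in {black, grey, pink, purple, red, teal, white, yellow} must be used), so locker 4 = black.
Among the 7 still-open variables, grey fits only locker 3 (and all 7 values in {grey, pink, purple, red, teal, white, yellow} must be used), so locker 3 = grey.
The 6 still-open variables draw from only 6 values {pink, purple, red, teal, white, yellow}, so each is used; only locker 2 can be purple, hence locker 2 = purple.
The 5 still-open variables together cover exactly {pink, red, teal, white, yellow} — 5 values for 5 variables — and pink appears only in locker 1's list, so locker 1 = pink.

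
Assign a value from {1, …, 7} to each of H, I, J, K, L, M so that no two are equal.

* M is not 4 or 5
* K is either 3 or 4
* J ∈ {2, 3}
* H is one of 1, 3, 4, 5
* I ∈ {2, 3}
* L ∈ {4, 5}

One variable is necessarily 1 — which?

I and J share exactly the 2 values {2, 3}; by pigeonhole those values go to them, so strike 2, 3 from H, K, M.
K's domain is down to {4}, so K = 4. Remove 4 from H, L.
That leaves L = 5. Strike 5 from H.
So 1 goes to H.

H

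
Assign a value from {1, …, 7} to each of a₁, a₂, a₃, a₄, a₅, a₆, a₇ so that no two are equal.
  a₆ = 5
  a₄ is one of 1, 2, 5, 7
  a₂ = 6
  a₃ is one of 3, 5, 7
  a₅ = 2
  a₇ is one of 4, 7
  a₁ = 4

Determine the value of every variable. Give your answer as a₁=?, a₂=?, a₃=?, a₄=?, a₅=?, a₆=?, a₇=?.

a₁=4, a₂=6, a₃=3, a₄=1, a₅=2, a₆=5, a₇=7

a₁ has just one choice, so a₁ = 4. Remove 4 from a₇.
a₂ must be 6 (only option left).
a₅ must be 2 (only option left). Remove 2 from a₄.
a₆ must be 5 (only option left). Eliminate 5 elsewhere: a₃, a₄.
That leaves a₇ = 7. Remove 7 from a₃, a₄.
a₃ has just one choice, so a₃ = 3.
a₄ has just one choice, so a₄ = 1.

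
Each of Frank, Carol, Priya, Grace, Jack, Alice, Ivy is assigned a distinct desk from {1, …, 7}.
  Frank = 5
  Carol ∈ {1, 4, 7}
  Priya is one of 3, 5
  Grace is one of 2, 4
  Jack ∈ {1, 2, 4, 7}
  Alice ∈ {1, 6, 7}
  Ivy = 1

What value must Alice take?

6

Frank must be 5 (only option left). Remove 5 from Priya.
Priya's domain is down to {3}, so Priya = 3.
That leaves Ivy = 1. Eliminate 1 elsewhere: Carol, Jack, Alice.
Among the 4 still-open variables, 6 fits only Alice (and all 4 values in {2, 4, 6, 7} must be used), so Alice = 6.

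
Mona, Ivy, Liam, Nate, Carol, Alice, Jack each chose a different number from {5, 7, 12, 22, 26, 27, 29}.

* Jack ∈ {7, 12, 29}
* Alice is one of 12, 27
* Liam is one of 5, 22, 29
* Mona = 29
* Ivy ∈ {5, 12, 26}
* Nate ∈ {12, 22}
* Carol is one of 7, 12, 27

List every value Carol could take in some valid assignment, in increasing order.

Mona's domain is down to {29}, so Mona = 29. Remove 29 from Liam, Jack.
Among the 6 still-open variables, 26 fits only Ivy (and all 6 values in {5, 7, 12, 22, 26, 27} must be used), so Ivy = 26.
The 5 still-open variables together cover exactly {5, 7, 12, 22, 27} — 5 values for 5 variables — and 5 appears only in Liam's list, so Liam = 5.
The 4 still-open variables together cover exactly {7, 12, 22, 27} — 4 values for 4 variables — and 22 appears only in Nate's list, so Nate = 22.
No further eliminations apply; Carol can still be any of 7, 12, 27.

7, 12, 27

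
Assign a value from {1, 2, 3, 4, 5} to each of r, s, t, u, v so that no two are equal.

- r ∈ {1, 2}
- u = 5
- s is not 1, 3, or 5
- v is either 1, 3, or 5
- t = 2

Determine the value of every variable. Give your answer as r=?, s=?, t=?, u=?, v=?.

t has just one choice, so t = 2. Eliminate 2 elsewhere: r, s.
u's domain is down to {5}, so u = 5. Strike 5 from v.
That leaves r = 1. Strike 1 from v.
That leaves s = 4.
v must be 3 (only option left).

r=1, s=4, t=2, u=5, v=3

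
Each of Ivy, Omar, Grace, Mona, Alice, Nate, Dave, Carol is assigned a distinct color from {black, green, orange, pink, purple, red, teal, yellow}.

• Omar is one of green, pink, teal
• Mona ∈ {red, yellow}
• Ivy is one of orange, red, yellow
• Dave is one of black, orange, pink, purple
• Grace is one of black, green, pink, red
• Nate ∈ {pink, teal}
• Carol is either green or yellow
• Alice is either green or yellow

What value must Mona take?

The 8 variables draw from only 8 values {black, green, orange, pink, purple, red, teal, yellow}, so each is used; only Dave can be purple, hence Dave = purple.
Among the 7 still-open variables, black fits only Grace (and all 7 values in {black, green, orange, pink, red, teal, yellow} must be used), so Grace = black.
The 6 still-open variables draw from only 6 values {green, orange, pink, red, teal, yellow}, so each is used; only Ivy can be orange, hence Ivy = orange.
The 5 still-open variables together cover exactly {green, pink, red, teal, yellow} — 5 values for 5 variables — and red appears only in Mona's list, so Mona = red.

red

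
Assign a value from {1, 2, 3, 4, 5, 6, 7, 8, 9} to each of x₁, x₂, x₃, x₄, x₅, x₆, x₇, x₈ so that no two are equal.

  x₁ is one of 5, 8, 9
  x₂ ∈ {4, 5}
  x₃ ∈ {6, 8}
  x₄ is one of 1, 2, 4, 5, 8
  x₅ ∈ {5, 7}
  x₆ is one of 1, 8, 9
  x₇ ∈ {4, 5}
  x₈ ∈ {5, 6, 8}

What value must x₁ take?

9

The 8 variables together cover exactly {1, 2, 4, 5, 6, 7, 8, 9} — 8 values for 8 variables — and 2 appears only in x₄'s list, so x₄ = 2.
The 7 still-open variables draw from only 7 values {1, 4, 5, 6, 7, 8, 9}, so each is used; only x₆ can be 1, hence x₆ = 1.
Among the 6 still-open variables, 7 fits only x₅ (and all 6 values in {4, 5, 6, 7, 8, 9} must be used), so x₅ = 7.
The 5 still-open variables draw from only 5 values {4, 5, 6, 8, 9}, so each is used; only x₁ can be 9, hence x₁ = 9.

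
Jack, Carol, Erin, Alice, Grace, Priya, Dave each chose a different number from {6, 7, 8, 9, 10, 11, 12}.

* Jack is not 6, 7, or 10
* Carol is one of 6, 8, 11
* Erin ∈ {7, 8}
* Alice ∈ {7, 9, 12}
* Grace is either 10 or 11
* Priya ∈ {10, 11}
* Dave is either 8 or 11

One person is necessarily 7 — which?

Erin

Among the 7 variables, 6 fits only Carol (and all 7 values in {6, 7, 8, 9, 10, 11, 12} must be used), so Carol = 6.
Grace and Priya share exactly the 2 values {10, 11}; by pigeonhole those values go to them, so strike 10, 11 from Jack, Dave.
Dave has just one choice, so Dave = 8. Strike 8 from Jack, Erin.
So 7 goes to Erin.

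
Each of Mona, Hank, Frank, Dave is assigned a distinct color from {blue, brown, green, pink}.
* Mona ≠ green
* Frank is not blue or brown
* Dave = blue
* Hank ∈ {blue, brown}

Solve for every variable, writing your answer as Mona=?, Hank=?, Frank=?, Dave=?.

Dave must be blue (only option left). So Mona, Hank can't be blue.
Hank has just one choice, so Hank = brown. Remove brown from Mona.
Mona's domain is down to {pink}, so Mona = pink. Remove pink from Frank.
Frank's domain is down to {green}, so Frank = green.

Mona=pink, Hank=brown, Frank=green, Dave=blue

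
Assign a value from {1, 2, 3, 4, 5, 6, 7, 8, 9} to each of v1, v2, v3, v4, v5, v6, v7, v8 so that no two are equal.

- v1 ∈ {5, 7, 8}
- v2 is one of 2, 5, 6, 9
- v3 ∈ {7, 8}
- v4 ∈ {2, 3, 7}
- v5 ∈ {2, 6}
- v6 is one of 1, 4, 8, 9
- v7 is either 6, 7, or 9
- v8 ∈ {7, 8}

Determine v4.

v3 and v8 between them cover only {7, 8} — a naked pair. Remove those values from v1, v4, v6, v7.
v1 has just one choice, so v1 = 5. So v2 can't be 5.
v2, v5, v7 share exactly the 3 values {2, 6, 9}; by pigeonhole those values go to them, so strike 2, 6, 9 from v4, v6.
So v4 = 3.

3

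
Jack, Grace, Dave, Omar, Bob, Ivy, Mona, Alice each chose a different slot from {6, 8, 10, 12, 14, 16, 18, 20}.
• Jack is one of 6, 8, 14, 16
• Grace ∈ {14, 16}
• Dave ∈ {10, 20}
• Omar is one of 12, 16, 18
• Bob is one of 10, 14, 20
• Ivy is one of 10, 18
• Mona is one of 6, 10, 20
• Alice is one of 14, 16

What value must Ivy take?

The 8 variables draw from only 8 values {6, 8, 10, 12, 14, 16, 18, 20}, so each is used; only Jack can be 8, hence Jack = 8.
Among the 7 still-open variables, 6 fits only Mona (and all 7 values in {6, 10, 12, 14, 16, 18, 20} must be used), so Mona = 6.
The 6 still-open variables together cover exactly {10, 12, 14, 16, 18, 20} — 6 values for 6 variables — and 12 appears only in Omar's list, so Omar = 12.
The 5 still-open variables draw from only 5 values {10, 14, 16, 18, 20}, so each is used; only Ivy can be 18, hence Ivy = 18.

18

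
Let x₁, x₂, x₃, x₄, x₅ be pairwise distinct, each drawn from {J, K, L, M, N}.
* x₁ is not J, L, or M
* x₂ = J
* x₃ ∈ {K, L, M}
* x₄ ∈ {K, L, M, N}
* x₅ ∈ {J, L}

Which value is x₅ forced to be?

x₂ must be J (only option left). Eliminate J elsewhere: x₅.
So x₅ = L.

L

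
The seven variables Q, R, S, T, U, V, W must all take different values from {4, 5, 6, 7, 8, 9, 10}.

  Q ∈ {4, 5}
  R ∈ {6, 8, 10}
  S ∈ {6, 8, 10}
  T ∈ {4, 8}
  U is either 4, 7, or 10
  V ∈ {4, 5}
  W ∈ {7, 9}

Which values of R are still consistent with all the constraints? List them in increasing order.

The 7 variables together cover exactly {4, 5, 6, 7, 8, 9, 10} — 7 values for 7 variables — and 9 appears only in W's list, so W = 9.
The 6 still-open variables together cover exactly {4, 5, 6, 7, 8, 10} — 6 values for 6 variables — and 7 appears only in U's list, so U = 7.
The 2 variables Q and V are confined to {4, 5}, which locks those values in; drop them from T.
T has just one choice, so T = 8. Remove 8 from R, S.
No further eliminations apply; R can still be any of 6, 10.

6, 10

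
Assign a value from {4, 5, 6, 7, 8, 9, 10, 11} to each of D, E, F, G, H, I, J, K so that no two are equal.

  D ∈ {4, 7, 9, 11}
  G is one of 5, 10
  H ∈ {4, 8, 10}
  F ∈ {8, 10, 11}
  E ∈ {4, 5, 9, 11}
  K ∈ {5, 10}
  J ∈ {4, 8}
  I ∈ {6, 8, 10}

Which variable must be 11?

F

Among the 8 variables, 6 fits only I (and all 8 values in {4, 5, 6, 7, 8, 9, 10, 11} must be used), so I = 6.
Among the 7 still-open variables, 7 fits only D (and all 7 values in {4, 5, 7, 8, 9, 10, 11} must be used), so D = 7.
Among the 6 still-open variables, 9 fits only E (and all 6 values in {4, 5, 8, 9, 10, 11} must be used), so E = 9.
Among the 5 still-open variables, 11 fits only F (and all 5 values in {4, 5, 8, 10, 11} must be used), so F = 11.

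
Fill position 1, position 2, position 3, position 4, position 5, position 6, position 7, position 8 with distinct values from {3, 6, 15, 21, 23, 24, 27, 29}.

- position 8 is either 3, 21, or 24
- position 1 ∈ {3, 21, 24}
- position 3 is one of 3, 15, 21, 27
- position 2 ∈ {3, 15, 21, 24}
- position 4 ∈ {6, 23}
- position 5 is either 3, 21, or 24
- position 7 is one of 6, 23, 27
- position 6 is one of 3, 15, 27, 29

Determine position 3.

27

The 8 variables draw from only 8 values {3, 6, 15, 21, 23, 24, 27, 29}, so each is used; only position 6 can be 29, hence position 6 = 29.
position 1, position 5, position 8 share exactly the 3 values {3, 21, 24}; by pigeonhole those values go to them, so strike 3, 21, 24 from position 2, position 3.
That leaves position 2 = 15. So position 3 can't be 15.
So position 3 = 27.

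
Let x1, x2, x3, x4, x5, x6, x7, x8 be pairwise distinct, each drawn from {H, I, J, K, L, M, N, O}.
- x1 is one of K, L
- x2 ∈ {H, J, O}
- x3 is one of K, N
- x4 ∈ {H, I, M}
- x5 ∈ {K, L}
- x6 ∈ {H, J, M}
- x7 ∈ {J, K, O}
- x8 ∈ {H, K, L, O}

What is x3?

The 8 variables draw from only 8 values {H, I, J, K, L, M, N, O}, so each is used; only x4 can be I, hence x4 = I.
Among the 7 still-open variables, M fits only x6 (and all 7 values in {H, J, K, L, M, N, O} must be used), so x6 = M.
Among the 6 still-open variables, N fits only x3 (and all 6 values in {H, J, K, L, N, O} must be used), so x3 = N.

N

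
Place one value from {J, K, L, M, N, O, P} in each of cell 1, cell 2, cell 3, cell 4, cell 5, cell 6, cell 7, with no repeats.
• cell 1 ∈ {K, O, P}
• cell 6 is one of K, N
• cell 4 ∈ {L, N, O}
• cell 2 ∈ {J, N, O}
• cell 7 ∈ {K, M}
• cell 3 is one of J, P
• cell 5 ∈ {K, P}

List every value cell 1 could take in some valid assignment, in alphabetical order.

Among the 7 variables, L fits only cell 4 (and all 7 values in {J, K, L, M, N, O, P} must be used), so cell 4 = L.
The 6 still-open variables draw from only 6 values {J, K, M, N, O, P}, so each is used; only cell 7 can be M, hence cell 7 = M.
No further eliminations apply; cell 1 can still be any of K, O, P.

K, O, P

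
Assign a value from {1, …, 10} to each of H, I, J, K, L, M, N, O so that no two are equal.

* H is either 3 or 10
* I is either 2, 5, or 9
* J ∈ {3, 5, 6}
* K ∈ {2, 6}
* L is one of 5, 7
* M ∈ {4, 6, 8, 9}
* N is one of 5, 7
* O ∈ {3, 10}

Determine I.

H and O between them cover only {3, 10} — a naked pair. Remove those values from J.
L and N between them cover only {5, 7} — a naked pair. Remove those values from I, J.
J has just one choice, so J = 6. Strike 6 from K, M.
That leaves K = 2. Remove 2 from I.
So I = 9.

9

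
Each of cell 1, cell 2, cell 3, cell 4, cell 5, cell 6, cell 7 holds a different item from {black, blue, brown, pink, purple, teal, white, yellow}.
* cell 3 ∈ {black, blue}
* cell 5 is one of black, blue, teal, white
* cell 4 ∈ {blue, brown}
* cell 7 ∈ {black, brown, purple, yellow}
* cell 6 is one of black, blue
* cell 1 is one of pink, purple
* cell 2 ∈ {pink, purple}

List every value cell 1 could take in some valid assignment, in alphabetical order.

cell 1 and cell 2 between them cover only {pink, purple} — a naked pair. Remove those values from cell 7.
cell 3 and cell 6 share exactly the 2 values {black, blue}; by pigeonhole those values go to them, so strike black, blue from cell 4, cell 5, cell 7.
cell 4 must be brown (only option left). Remove brown from cell 7.
cell 7 must be yellow (only option left).
No further eliminations apply; cell 1 can still be any of pink, purple.

pink, purple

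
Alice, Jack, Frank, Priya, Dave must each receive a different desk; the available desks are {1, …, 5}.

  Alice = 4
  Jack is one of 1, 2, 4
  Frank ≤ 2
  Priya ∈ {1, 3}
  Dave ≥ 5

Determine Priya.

Alice's domain is down to {4}, so Alice = 4. Remove 4 from Jack.
Dave has just one choice, so Dave = 5.
The 3 still-open variables together cover exactly {1, 2, 3} — 3 values for 3 variables — and 3 appears only in Priya's list, so Priya = 3.

3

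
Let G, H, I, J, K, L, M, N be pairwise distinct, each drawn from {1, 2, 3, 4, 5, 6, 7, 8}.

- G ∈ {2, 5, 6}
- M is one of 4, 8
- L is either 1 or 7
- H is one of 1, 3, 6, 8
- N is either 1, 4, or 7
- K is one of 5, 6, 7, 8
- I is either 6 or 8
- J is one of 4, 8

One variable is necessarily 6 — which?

I

The 8 variables draw from only 8 values {1, 2, 3, 4, 5, 6, 7, 8}, so each is used; only G can be 2, hence G = 2.
Among the 7 still-open variables, 3 fits only H (and all 7 values in {1, 3, 4, 5, 6, 7, 8} must be used), so H = 3.
The 6 still-open variables together cover exactly {1, 4, 5, 6, 7, 8} — 6 values for 6 variables — and 5 appears only in K's list, so K = 5.
The 5 still-open variables draw from only 5 values {1, 4, 6, 7, 8}, so each is used; only I can be 6, hence I = 6.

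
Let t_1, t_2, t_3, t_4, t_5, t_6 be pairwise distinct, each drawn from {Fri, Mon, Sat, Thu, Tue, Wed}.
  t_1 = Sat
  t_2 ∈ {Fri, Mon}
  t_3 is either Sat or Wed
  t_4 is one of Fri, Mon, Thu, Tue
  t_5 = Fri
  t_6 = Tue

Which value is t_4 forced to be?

t_1 must be Sat (only option left). So t_3 can't be Sat.
t_3's domain is down to {Wed}, so t_3 = Wed.
t_5's domain is down to {Fri}, so t_5 = Fri. Strike Fri from t_2, t_4.
t_6 has just one choice, so t_6 = Tue. Remove Tue from t_4.
t_2 has just one choice, so t_2 = Mon. So t_4 can't be Mon.
So t_4 = Thu.

Thu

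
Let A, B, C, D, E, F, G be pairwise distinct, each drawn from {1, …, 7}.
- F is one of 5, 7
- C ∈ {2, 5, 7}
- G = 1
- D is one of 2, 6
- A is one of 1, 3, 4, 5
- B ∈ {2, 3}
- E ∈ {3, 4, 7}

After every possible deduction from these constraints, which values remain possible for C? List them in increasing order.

2, 5, 7

G's domain is down to {1}, so G = 1. So A can't be 1.
The 6 still-open variables draw from only 6 values {2, 3, 4, 5, 6, 7}, so each is used; only D can be 6, hence D = 6.
No further eliminations apply; C can still be any of 2, 5, 7.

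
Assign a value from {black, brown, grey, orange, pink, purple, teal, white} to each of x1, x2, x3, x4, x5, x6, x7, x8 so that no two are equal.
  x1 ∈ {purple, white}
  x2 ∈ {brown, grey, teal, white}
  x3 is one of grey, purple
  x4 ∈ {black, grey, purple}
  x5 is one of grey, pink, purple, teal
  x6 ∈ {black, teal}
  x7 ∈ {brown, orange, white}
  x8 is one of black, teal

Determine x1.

The 8 variables draw from only 8 values {black, brown, grey, orange, pink, purple, teal, white}, so each is used; only x7 can be orange, hence x7 = orange.
The 7 still-open variables draw from only 7 values {black, brown, grey, pink, purple, teal, white}, so each is used; only x2 can be brown, hence x2 = brown.
The 6 still-open variables together cover exactly {black, grey, pink, purple, teal, white} — 6 values for 6 variables — and pink appears only in x5's list, so x5 = pink.
The 5 still-open variables together cover exactly {black, grey, purple, teal, white} — 5 values for 5 variables — and white appears only in x1's list, so x1 = white.

white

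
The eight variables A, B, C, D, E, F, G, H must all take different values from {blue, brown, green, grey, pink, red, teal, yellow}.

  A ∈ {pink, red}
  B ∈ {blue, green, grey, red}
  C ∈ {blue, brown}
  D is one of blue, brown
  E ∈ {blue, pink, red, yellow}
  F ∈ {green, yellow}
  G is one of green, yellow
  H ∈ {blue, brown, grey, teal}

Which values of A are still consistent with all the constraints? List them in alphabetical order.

pink, red

Among the 8 variables, teal fits only H (and all 8 values in {blue, brown, green, grey, pink, red, teal, yellow} must be used), so H = teal.
The 7 still-open variables together cover exactly {blue, brown, green, grey, pink, red, yellow} — 7 values for 7 variables — and grey appears only in B's list, so B = grey.
C and D between them cover only {blue, brown} — a naked pair. Remove those values from E.
The 2 variables F and G are confined to {green, yellow}, which locks those values in; drop them from E.
No further eliminations apply; A can still be any of pink, red.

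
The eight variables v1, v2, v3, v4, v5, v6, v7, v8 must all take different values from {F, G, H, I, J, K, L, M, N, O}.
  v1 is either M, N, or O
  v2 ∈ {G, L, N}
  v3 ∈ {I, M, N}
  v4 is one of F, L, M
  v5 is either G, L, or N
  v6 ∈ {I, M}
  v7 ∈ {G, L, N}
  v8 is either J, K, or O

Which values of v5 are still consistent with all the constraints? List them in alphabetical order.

G, L, N

The 3 variables v2, v5, v7 are confined to {G, L, N}, which locks those values in; drop them from v1, v3, v4.
v3 and v6 between them cover only {I, M} — a naked pair. Remove those values from v1, v4.
v1 has just one choice, so v1 = O. Eliminate O elsewhere: v8.
v4 has just one choice, so v4 = F.
No further eliminations apply; v5 can still be any of G, L, N.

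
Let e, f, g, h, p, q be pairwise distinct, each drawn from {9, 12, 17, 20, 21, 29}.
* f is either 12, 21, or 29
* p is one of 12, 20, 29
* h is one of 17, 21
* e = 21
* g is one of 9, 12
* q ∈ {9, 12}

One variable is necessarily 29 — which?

f

e has just one choice, so e = 21. Remove 21 from f, h.
That leaves h = 17.
The 4 still-open variables draw from only 4 values {9, 12, 20, 29}, so each is used; only p can be 20, hence p = 20.
The 3 still-open variables together cover exactly {9, 12, 29} — 3 values for 3 variables — and 29 appears only in f's list, so f = 29.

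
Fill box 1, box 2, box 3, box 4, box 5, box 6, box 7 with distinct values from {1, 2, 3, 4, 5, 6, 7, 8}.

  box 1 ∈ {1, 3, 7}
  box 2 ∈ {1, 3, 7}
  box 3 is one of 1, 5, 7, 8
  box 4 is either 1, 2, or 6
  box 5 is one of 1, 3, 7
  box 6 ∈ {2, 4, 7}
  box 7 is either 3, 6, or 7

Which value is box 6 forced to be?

4

box 1, box 2, box 5 between them cover only {1, 3, 7} — a naked triple. Remove those values from box 3, box 4, box 6, box 7.
box 7 has just one choice, so box 7 = 6. Eliminate 6 elsewhere: box 4.
box 4 has just one choice, so box 4 = 2. Eliminate 2 elsewhere: box 6.
So box 6 = 4.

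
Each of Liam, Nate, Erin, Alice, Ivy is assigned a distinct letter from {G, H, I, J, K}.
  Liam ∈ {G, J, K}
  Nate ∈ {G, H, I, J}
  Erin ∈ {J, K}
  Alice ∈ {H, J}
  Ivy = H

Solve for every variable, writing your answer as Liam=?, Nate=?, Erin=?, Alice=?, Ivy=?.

Ivy's domain is down to {H}, so Ivy = H. Remove H from Nate, Alice.
Alice must be J (only option left). Strike J from Liam, Nate, Erin.
Erin must be K (only option left). Eliminate K elsewhere: Liam.
Liam's domain is down to {G}, so Liam = G. Strike G from Nate.
That leaves Nate = I.

Liam=G, Nate=I, Erin=K, Alice=J, Ivy=H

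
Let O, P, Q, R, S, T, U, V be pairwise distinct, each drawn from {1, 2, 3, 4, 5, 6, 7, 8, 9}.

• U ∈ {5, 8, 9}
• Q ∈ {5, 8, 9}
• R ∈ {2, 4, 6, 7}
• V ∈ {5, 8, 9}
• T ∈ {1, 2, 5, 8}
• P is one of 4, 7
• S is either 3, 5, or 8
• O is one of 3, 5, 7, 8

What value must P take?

4

Q, U, V share exactly the 3 values {5, 8, 9}; by pigeonhole those values go to them, so strike 5, 8, 9 from O, S, T.
S must be 3 (only option left). So O can't be 3.
O has just one choice, so O = 7. Eliminate 7 elsewhere: P, R.
So P = 4.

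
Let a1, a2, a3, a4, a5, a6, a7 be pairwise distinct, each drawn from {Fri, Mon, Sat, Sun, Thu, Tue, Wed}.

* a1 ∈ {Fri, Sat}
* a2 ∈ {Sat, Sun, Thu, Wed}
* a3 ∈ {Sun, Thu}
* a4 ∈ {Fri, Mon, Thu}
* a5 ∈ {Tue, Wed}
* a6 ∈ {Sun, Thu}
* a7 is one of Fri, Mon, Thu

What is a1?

Sat

The 7 variables draw from only 7 values {Fri, Mon, Sat, Sun, Thu, Tue, Wed}, so each is used; only a5 can be Tue, hence a5 = Tue.
Among the 6 still-open variables, Wed fits only a2 (and all 6 values in {Fri, Mon, Sat, Sun, Thu, Wed} must be used), so a2 = Wed.
The 5 still-open variables together cover exactly {Fri, Mon, Sat, Sun, Thu} — 5 values for 5 variables — and Sat appears only in a1's list, so a1 = Sat.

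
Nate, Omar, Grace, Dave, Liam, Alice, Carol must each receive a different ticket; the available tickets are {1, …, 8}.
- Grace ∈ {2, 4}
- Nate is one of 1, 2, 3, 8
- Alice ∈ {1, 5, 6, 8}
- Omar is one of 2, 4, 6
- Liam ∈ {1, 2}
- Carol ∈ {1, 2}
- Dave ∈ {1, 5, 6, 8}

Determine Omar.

6

The 7 variables draw from only 7 values {1, 2, 3, 4, 5, 6, 8}, so each is used; only Nate can be 3, hence Nate = 3.
The 2 variables Liam and Carol are confined to {1, 2}, which locks those values in; drop them from Omar, Grace, Dave, Alice.
Grace's domain is down to {4}, so Grace = 4. So Omar can't be 4.
So Omar = 6.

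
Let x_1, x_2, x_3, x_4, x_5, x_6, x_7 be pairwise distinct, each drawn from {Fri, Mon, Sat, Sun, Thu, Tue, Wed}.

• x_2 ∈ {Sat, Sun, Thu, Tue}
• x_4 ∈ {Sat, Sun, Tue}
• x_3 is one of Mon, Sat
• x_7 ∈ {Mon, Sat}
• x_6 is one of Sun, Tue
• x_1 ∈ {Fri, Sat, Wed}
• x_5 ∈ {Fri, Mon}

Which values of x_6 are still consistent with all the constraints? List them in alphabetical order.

The 7 variables together cover exactly {Fri, Mon, Sat, Sun, Thu, Tue, Wed} — 7 values for 7 variables — and Thu appears only in x_2's list, so x_2 = Thu.
Among the 6 still-open variables, Wed fits only x_1 (and all 6 values in {Fri, Mon, Sat, Sun, Tue, Wed} must be used), so x_1 = Wed.
The 5 still-open variables draw from only 5 values {Fri, Mon, Sat, Sun, Tue}, so each is used; only x_5 can be Fri, hence x_5 = Fri.
The 2 variables x_3 and x_7 are confined to {Mon, Sat}, which locks those values in; drop them from x_4.
No further eliminations apply; x_6 can still be any of Sun, Tue.

Sun, Tue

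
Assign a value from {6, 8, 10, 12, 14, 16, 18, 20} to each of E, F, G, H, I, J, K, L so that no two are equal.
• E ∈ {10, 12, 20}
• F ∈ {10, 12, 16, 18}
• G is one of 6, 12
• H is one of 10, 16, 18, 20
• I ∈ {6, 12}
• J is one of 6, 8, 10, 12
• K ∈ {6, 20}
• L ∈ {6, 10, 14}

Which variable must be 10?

E

The 8 variables together cover exactly {6, 8, 10, 12, 14, 16, 18, 20} — 8 values for 8 variables — and 8 appears only in J's list, so J = 8.
The 7 still-open variables draw from only 7 values {6, 10, 12, 14, 16, 18, 20}, so each is used; only L can be 14, hence L = 14.
G and I share exactly the 2 values {6, 12}; by pigeonhole those values go to them, so strike 6, 12 from E, F, K.
K's domain is down to {20}, so K = 20. Eliminate 20 elsewhere: E, H.
So 10 goes to E.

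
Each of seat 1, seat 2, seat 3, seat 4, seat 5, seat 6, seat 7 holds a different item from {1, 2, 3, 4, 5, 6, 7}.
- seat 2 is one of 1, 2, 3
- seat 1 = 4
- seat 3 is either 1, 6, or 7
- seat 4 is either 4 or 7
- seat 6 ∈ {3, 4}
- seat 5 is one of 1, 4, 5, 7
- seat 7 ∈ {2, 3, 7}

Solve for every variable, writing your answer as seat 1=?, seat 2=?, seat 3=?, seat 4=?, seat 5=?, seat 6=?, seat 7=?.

seat 1=4, seat 2=1, seat 3=6, seat 4=7, seat 5=5, seat 6=3, seat 7=2

seat 1 has just one choice, so seat 1 = 4. Strike 4 from seat 4, seat 5, seat 6.
seat 4's domain is down to {7}, so seat 4 = 7. Strike 7 from seat 3, seat 5, seat 7.
seat 6 has just one choice, so seat 6 = 3. Strike 3 from seat 2, seat 7.
seat 7 must be 2 (only option left). Eliminate 2 elsewhere: seat 2.
seat 2 must be 1 (only option left). Remove 1 from seat 3, seat 5.
seat 3's domain is down to {6}, so seat 3 = 6.
seat 5 has just one choice, so seat 5 = 5.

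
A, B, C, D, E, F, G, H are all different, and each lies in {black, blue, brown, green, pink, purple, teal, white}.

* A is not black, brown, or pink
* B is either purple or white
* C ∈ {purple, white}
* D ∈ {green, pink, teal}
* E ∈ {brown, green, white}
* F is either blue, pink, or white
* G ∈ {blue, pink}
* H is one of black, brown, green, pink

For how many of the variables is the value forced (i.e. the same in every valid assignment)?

The 8 variables together cover exactly {black, blue, brown, green, pink, purple, teal, white} — 8 values for 8 variables — and black appears only in H's list, so H = black.
Among the 7 still-open variables, brown fits only E (and all 7 values in {blue, brown, green, pink, purple, teal, white} must be used), so E = brown.
B and C share exactly the 2 values {purple, white}; by pigeonhole those values go to them, so strike purple, white from A, F.
F and G share exactly the 2 values {blue, pink}; by pigeonhole those values go to them, so strike blue, pink from A, D.
Determined: E=brown, H=black. The other variables each still have more than one consistent value. That makes 2.

2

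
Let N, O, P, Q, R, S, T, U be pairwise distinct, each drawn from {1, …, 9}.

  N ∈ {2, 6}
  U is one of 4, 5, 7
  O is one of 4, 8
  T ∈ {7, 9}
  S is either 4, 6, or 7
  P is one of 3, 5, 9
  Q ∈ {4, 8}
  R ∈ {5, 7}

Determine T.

9

The 8 variables together cover exactly {2, 3, 4, 5, 6, 7, 8, 9} — 8 values for 8 variables — and 2 appears only in N's list, so N = 2.
The 7 still-open variables draw from only 7 values {3, 4, 5, 6, 7, 8, 9}, so each is used; only P can be 3, hence P = 3.
The 6 still-open variables together cover exactly {4, 5, 6, 7, 8, 9} — 6 values for 6 variables — and 6 appears only in S's list, so S = 6.
The 5 still-open variables draw from only 5 values {4, 5, 7, 8, 9}, so each is used; only T can be 9, hence T = 9.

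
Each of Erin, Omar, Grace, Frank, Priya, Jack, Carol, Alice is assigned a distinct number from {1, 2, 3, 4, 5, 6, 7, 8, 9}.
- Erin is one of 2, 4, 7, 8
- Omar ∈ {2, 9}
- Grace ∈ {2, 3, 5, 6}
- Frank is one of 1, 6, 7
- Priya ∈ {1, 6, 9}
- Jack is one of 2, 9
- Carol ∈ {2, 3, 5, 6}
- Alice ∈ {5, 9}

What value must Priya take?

Omar and Jack between them cover only {2, 9} — a naked pair. Remove those values from Erin, Grace, Priya, Carol, Alice.
Alice has just one choice, so Alice = 5. So Grace, Carol can't be 5.
Grace and Carol between them cover only {3, 6} — a naked pair. Remove those values from Frank, Priya.
So Priya = 1.

1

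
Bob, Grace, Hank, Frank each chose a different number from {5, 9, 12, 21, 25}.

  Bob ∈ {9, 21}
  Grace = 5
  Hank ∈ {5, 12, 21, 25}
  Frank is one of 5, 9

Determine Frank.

9

Grace's domain is down to {5}, so Grace = 5. Remove 5 from Hank, Frank.
So Frank = 9.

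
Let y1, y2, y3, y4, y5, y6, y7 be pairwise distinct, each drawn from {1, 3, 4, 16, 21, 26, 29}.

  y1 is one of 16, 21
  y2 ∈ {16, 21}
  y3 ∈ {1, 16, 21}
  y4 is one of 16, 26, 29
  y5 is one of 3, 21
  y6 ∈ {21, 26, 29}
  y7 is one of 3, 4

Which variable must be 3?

The 7 variables draw from only 7 values {1, 3, 4, 16, 21, 26, 29}, so each is used; only y3 can be 1, hence y3 = 1.
Among the 6 still-open variables, 4 fits only y7 (and all 6 values in {3, 4, 16, 21, 26, 29} must be used), so y7 = 4.
Among the 5 still-open variables, 3 fits only y5 (and all 5 values in {3, 16, 21, 26, 29} must be used), so y5 = 3.

y5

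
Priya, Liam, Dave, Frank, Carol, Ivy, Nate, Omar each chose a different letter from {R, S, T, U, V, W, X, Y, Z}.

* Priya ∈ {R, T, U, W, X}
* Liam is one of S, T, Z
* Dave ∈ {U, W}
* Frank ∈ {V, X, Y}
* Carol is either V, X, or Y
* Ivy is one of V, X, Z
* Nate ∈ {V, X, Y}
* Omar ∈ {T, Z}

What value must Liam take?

The 3 variables Frank, Carol, Nate are confined to {V, X, Y}, which locks those values in; drop them from Priya, Ivy.
Ivy must be Z (only option left). Remove Z from Liam, Omar.
Omar has just one choice, so Omar = T. So Priya, Liam can't be T.
So Liam = S.

S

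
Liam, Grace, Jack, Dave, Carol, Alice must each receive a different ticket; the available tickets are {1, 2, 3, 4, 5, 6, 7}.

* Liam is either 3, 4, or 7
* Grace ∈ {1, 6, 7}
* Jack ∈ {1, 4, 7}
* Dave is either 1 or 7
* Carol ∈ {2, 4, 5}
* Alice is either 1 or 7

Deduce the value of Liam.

3

The 2 variables Dave and Alice are confined to {1, 7}, which locks those values in; drop them from Liam, Grace, Jack.
Grace must be 6 (only option left).
Jack's domain is down to {4}, so Jack = 4. Eliminate 4 elsewhere: Liam, Carol.
So Liam = 3.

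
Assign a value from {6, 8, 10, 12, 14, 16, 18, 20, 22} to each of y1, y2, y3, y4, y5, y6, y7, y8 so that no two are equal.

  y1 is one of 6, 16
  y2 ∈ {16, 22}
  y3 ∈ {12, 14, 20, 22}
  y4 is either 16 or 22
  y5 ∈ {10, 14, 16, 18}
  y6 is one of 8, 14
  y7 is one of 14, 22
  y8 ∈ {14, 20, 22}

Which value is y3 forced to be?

The 2 variables y2 and y4 are confined to {16, 22}, which locks those values in; drop them from y1, y3, y5, y7, y8.
y1 must be 6 (only option left).
y7 must be 14 (only option left). So y3, y5, y6, y8 can't be 14.
y8's domain is down to {20}, so y8 = 20. So y3 can't be 20.
So y3 = 12.

12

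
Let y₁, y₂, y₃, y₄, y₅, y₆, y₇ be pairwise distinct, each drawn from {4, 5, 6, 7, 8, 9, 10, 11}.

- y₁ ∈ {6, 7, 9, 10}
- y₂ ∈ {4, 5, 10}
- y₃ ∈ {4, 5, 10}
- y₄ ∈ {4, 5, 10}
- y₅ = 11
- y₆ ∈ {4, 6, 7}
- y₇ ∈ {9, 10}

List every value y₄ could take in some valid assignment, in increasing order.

y₅ must be 11 (only option left).
y₂, y₃, y₄ share exactly the 3 values {4, 5, 10}; by pigeonhole those values go to them, so strike 4, 5, 10 from y₁, y₆, y₇.
y₇ must be 9 (only option left). Eliminate 9 elsewhere: y₁.
No further eliminations apply; y₄ can still be any of 4, 5, 10.

4, 5, 10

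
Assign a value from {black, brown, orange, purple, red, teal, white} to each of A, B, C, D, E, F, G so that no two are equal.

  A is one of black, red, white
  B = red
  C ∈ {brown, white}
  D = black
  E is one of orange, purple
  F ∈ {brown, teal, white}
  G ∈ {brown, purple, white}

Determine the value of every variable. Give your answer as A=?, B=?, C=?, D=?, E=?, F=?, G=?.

A=white, B=red, C=brown, D=black, E=orange, F=teal, G=purple

B has just one choice, so B = red. So A can't be red.
D must be black (only option left). Remove black from A.
A's domain is down to {white}, so A = white. So C, F, G can't be white.
C's domain is down to {brown}, so C = brown. Strike brown from F, G.
F has just one choice, so F = teal.
G has just one choice, so G = purple. So E can't be purple.
That leaves E = orange.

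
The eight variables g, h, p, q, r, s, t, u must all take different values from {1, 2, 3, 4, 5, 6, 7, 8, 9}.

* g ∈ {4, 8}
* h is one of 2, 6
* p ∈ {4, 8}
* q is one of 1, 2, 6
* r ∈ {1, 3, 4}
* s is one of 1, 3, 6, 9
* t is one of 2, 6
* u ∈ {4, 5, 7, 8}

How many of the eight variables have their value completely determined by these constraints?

g and p share exactly the 2 values {4, 8}; by pigeonhole those values go to them, so strike 4, 8 from r, u.
h and t between them cover only {2, 6} — a naked pair. Remove those values from q, s.
That leaves q = 1. Strike 1 from r, s.
r's domain is down to {3}, so r = 3. Eliminate 3 elsewhere: s.
s's domain is down to {9}, so s = 9.
Determined: q=1, r=3, s=9. The other variables each still have more than one consistent value. That makes 3.

3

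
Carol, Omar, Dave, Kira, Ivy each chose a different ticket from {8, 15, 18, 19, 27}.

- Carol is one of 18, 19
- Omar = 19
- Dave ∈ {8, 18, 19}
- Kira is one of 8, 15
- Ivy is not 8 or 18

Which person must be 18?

Carol

Omar's domain is down to {19}, so Omar = 19. Eliminate 19 elsewhere: Carol, Dave, Ivy.
So 18 goes to Carol.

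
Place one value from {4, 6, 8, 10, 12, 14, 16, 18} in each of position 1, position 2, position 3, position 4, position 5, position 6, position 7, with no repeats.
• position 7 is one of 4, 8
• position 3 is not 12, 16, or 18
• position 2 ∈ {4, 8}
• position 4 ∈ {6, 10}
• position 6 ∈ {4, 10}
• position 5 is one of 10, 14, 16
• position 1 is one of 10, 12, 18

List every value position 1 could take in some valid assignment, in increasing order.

12, 18

The 2 variables position 2 and position 7 are confined to {4, 8}, which locks those values in; drop them from position 3, position 6.
position 6's domain is down to {10}, so position 6 = 10. So position 1, position 3, position 4, position 5 can't be 10.
position 4's domain is down to {6}, so position 4 = 6. Eliminate 6 elsewhere: position 3.
position 3 has just one choice, so position 3 = 14. Strike 14 from position 5.
position 5 must be 16 (only option left).
No further eliminations apply; position 1 can still be any of 12, 18.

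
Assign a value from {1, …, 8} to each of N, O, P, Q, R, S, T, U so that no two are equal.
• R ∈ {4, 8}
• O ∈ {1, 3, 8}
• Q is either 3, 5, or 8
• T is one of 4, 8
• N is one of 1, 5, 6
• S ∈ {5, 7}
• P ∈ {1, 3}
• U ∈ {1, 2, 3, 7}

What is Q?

5

The 8 variables draw from only 8 values {1, 2, 3, 4, 5, 6, 7, 8}, so each is used; only U can be 2, hence U = 2.
The 7 still-open variables together cover exactly {1, 3, 4, 5, 6, 7, 8} — 7 values for 7 variables — and 6 appears only in N's list, so N = 6.
The 6 still-open variables draw from only 6 values {1, 3, 4, 5, 7, 8}, so each is used; only S can be 7, hence S = 7.
The 5 still-open variables together cover exactly {1, 3, 4, 5, 8} — 5 values for 5 variables — and 5 appears only in Q's list, so Q = 5.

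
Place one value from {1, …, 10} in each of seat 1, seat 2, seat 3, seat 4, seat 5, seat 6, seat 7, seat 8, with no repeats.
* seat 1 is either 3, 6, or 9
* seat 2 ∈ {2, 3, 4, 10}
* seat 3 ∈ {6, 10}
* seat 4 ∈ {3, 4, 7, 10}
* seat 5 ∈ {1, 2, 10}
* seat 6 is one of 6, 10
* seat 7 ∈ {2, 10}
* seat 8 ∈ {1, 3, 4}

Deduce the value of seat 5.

1

The 8 variables draw from only 8 values {1, 2, 3, 4, 6, 7, 9, 10}, so each is used; only seat 4 can be 7, hence seat 4 = 7.
Among the 7 still-open variables, 9 fits only seat 1 (and all 7 values in {1, 2, 3, 4, 6, 9, 10} must be used), so seat 1 = 9.
The 2 variables seat 3 and seat 6 are confined to {6, 10}, which locks those values in; drop them from seat 2, seat 5, seat 7.
That leaves seat 7 = 2. Remove 2 from seat 2, seat 5.
So seat 5 = 1.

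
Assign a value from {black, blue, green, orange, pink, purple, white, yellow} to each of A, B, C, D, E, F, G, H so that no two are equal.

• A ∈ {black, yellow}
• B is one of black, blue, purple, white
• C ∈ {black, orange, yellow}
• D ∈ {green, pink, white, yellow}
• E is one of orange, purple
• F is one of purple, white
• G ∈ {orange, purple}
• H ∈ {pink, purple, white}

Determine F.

The 8 variables draw from only 8 values {black, blue, green, orange, pink, purple, white, yellow}, so each is used; only B can be blue, hence B = blue.
The 7 still-open variables together cover exactly {black, green, orange, pink, purple, white, yellow} — 7 values for 7 variables — and green appears only in D's list, so D = green.
Among the 6 still-open variables, pink fits only H (and all 6 values in {black, orange, pink, purple, white, yellow} must be used), so H = pink.
The 5 still-open variables draw from only 5 values {black, orange, purple, white, yellow}, so each is used; only F can be white, hence F = white.

white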